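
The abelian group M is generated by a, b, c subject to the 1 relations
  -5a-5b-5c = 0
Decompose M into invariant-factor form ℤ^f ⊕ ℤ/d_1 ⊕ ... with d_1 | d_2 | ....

Answer: M ≅ ℤ^2 ⊕ ℤ/5

Derivation:
rank_ℚ(R)=1; free=3−1=2
SNF(R) diag = [5] → torsion [5]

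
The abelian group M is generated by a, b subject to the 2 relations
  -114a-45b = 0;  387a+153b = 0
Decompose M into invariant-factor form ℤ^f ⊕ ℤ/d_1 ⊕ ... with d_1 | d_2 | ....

rank_ℚ(R)=2; free=2−2=0
SNF(R) diag = [3, 9] → torsion [3, 9]

Answer: M ≅ ℤ/3 ⊕ ℤ/9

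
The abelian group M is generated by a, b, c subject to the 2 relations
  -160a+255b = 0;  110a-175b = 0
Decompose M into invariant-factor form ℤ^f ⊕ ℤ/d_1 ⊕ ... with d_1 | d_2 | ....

rank_ℚ(R)=2; free=3−2=1
SNF(R) diag = [5, 10] → torsion [5, 10]

Answer: M ≅ ℤ^1 ⊕ ℤ/5 ⊕ ℤ/10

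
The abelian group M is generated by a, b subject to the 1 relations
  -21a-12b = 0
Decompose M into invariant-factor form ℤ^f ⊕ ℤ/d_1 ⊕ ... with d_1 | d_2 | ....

rank_ℚ(R)=1; free=2−1=1
SNF(R) diag = [3] → torsion [3]

Answer: M ≅ ℤ^1 ⊕ ℤ/3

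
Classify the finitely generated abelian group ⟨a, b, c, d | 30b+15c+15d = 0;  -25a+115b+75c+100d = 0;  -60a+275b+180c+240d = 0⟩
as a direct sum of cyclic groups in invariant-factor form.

rank_ℚ(R)=3; free=4−3=1
SNF(R) diag = [5, 5, 15] → torsion [5, 5, 15]

Answer: M ≅ ℤ^1 ⊕ ℤ/5 ⊕ ℤ/5 ⊕ ℤ/15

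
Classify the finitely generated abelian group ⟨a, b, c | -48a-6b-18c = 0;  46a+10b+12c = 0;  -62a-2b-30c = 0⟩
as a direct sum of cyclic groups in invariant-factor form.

rank_ℚ(R)=3; free=3−3=0
SNF(R) diag = [2, 6, 6] → torsion [2, 6, 6]

Answer: M ≅ ℤ/2 ⊕ ℤ/6 ⊕ ℤ/6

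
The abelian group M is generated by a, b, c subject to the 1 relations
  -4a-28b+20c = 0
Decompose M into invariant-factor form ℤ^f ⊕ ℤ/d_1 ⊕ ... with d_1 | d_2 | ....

rank_ℚ(R)=1; free=3−1=2
SNF(R) diag = [4] → torsion [4]

Answer: M ≅ ℤ^2 ⊕ ℤ/4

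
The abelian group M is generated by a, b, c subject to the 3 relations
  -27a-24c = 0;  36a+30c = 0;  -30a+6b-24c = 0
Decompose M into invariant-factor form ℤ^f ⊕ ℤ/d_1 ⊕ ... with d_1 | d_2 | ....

Answer: M ≅ ℤ/3 ⊕ ℤ/6 ⊕ ℤ/18

Derivation:
rank_ℚ(R)=3; free=3−3=0
SNF(R) diag = [3, 6, 18] → torsion [3, 6, 18]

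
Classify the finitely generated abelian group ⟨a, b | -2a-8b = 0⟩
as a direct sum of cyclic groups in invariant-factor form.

Answer: M ≅ ℤ^1 ⊕ ℤ/2

Derivation:
rank_ℚ(R)=1; free=2−1=1
SNF(R) diag = [2] → torsion [2]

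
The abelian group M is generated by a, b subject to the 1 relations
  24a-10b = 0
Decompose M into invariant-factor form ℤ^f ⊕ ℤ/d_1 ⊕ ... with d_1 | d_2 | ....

rank_ℚ(R)=1; free=2−1=1
SNF(R) diag = [2] → torsion [2]

Answer: M ≅ ℤ^1 ⊕ ℤ/2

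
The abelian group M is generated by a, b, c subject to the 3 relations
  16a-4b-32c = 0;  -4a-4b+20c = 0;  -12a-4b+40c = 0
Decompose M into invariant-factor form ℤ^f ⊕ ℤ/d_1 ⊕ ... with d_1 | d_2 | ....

rank_ℚ(R)=3; free=3−3=0
SNF(R) diag = [4, 4, 4] → torsion [4, 4, 4]

Answer: M ≅ ℤ/4 ⊕ ℤ/4 ⊕ ℤ/4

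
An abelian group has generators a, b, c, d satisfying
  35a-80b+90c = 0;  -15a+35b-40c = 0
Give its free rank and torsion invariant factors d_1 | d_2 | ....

Answer: M ≅ ℤ^2 ⊕ ℤ/5 ⊕ ℤ/5

Derivation:
rank_ℚ(R)=2; free=4−2=2
SNF(R) diag = [5, 5] → torsion [5, 5]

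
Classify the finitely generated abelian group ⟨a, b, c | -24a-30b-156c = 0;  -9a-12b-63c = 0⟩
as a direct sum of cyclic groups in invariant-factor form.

Answer: M ≅ ℤ^1 ⊕ ℤ/3 ⊕ ℤ/6

Derivation:
rank_ℚ(R)=2; free=3−2=1
SNF(R) diag = [3, 6] → torsion [3, 6]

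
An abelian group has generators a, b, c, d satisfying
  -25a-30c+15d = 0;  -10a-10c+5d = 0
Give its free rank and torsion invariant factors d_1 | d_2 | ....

Answer: M ≅ ℤ^2 ⊕ ℤ/5 ⊕ ℤ/5

Derivation:
rank_ℚ(R)=2; free=4−2=2
SNF(R) diag = [5, 5] → torsion [5, 5]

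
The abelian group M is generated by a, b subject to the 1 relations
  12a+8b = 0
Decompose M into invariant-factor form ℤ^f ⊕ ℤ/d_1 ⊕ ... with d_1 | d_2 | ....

rank_ℚ(R)=1; free=2−1=1
SNF(R) diag = [4] → torsion [4]

Answer: M ≅ ℤ^1 ⊕ ℤ/4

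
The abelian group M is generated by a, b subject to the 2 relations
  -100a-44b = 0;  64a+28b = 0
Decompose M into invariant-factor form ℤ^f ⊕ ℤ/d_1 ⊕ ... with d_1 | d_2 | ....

rank_ℚ(R)=2; free=2−2=0
SNF(R) diag = [4, 4] → torsion [4, 4]

Answer: M ≅ ℤ/4 ⊕ ℤ/4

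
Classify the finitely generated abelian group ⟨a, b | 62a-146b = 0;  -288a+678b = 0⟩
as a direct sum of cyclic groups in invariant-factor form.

rank_ℚ(R)=2; free=2−2=0
SNF(R) diag = [2, 6] → torsion [2, 6]

Answer: M ≅ ℤ/2 ⊕ ℤ/6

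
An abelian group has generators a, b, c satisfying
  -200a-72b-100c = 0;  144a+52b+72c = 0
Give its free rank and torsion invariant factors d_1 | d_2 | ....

rank_ℚ(R)=2; free=3−2=1
SNF(R) diag = [4, 4] → torsion [4, 4]

Answer: M ≅ ℤ^1 ⊕ ℤ/4 ⊕ ℤ/4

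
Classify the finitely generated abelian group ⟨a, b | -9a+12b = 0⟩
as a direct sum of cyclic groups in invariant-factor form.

rank_ℚ(R)=1; free=2−1=1
SNF(R) diag = [3] → torsion [3]

Answer: M ≅ ℤ^1 ⊕ ℤ/3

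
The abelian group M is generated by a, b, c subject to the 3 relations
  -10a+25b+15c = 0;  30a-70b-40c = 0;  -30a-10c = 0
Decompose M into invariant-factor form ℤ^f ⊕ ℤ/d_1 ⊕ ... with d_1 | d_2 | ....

rank_ℚ(R)=3; free=3−3=0
SNF(R) diag = [5, 10, 20] → torsion [5, 10, 20]

Answer: M ≅ ℤ/5 ⊕ ℤ/10 ⊕ ℤ/20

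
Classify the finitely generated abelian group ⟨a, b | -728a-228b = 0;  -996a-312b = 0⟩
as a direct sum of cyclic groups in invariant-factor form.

Answer: M ≅ ℤ/4 ⊕ ℤ/12

Derivation:
rank_ℚ(R)=2; free=2−2=0
SNF(R) diag = [4, 12] → torsion [4, 12]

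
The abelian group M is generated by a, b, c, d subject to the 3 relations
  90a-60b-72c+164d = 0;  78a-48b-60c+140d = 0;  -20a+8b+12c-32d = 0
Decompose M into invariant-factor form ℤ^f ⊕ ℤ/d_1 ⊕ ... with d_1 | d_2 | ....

rank_ℚ(R)=3; free=4−3=1
SNF(R) diag = [2, 4, 12] → torsion [2, 4, 12]

Answer: M ≅ ℤ^1 ⊕ ℤ/2 ⊕ ℤ/4 ⊕ ℤ/12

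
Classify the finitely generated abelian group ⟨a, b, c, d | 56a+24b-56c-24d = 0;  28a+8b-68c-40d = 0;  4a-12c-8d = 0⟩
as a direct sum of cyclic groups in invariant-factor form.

Answer: M ≅ ℤ^1 ⊕ ℤ/4 ⊕ ℤ/8 ⊕ ℤ/8

Derivation:
rank_ℚ(R)=3; free=4−3=1
SNF(R) diag = [4, 8, 8] → torsion [4, 8, 8]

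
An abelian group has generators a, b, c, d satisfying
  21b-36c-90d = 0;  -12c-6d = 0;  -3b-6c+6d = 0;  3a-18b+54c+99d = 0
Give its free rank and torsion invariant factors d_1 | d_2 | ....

Answer: M ≅ ℤ/3 ⊕ ℤ/3 ⊕ ℤ/6 ⊕ ℤ/18

Derivation:
rank_ℚ(R)=4; free=4−4=0
SNF(R) diag = [3, 3, 6, 18] → torsion [3, 3, 6, 18]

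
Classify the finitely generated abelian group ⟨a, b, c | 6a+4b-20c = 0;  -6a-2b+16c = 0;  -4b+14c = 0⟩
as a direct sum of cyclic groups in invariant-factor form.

rank_ℚ(R)=3; free=3−3=0
SNF(R) diag = [2, 6, 6] → torsion [2, 6, 6]

Answer: M ≅ ℤ/2 ⊕ ℤ/6 ⊕ ℤ/6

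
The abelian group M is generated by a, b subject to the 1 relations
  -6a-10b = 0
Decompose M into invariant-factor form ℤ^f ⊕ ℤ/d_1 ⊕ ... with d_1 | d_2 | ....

rank_ℚ(R)=1; free=2−1=1
SNF(R) diag = [2] → torsion [2]

Answer: M ≅ ℤ^1 ⊕ ℤ/2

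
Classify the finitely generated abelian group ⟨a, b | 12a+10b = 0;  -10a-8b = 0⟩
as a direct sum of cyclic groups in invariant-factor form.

Answer: M ≅ ℤ/2 ⊕ ℤ/2

Derivation:
rank_ℚ(R)=2; free=2−2=0
SNF(R) diag = [2, 2] → torsion [2, 2]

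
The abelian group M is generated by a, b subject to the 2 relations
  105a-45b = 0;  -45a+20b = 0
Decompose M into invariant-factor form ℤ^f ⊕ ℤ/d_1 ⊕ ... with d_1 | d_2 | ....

Answer: M ≅ ℤ/5 ⊕ ℤ/15

Derivation:
rank_ℚ(R)=2; free=2−2=0
SNF(R) diag = [5, 15] → torsion [5, 15]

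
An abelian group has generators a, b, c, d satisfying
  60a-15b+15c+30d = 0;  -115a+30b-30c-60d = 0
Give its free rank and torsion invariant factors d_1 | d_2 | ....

Answer: M ≅ ℤ^2 ⊕ ℤ/5 ⊕ ℤ/15

Derivation:
rank_ℚ(R)=2; free=4−2=2
SNF(R) diag = [5, 15] → torsion [5, 15]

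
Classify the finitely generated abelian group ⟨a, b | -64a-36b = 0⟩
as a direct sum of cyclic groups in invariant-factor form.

Answer: M ≅ ℤ^1 ⊕ ℤ/4

Derivation:
rank_ℚ(R)=1; free=2−1=1
SNF(R) diag = [4] → torsion [4]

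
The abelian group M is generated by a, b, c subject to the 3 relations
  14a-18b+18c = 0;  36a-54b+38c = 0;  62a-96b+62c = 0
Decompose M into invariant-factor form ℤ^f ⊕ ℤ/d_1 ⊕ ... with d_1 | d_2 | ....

rank_ℚ(R)=3; free=3−3=0
SNF(R) diag = [2, 2, 6] → torsion [2, 2, 6]

Answer: M ≅ ℤ/2 ⊕ ℤ/2 ⊕ ℤ/6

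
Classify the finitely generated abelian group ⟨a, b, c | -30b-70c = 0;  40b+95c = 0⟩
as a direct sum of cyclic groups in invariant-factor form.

rank_ℚ(R)=2; free=3−2=1
SNF(R) diag = [5, 10] → torsion [5, 10]

Answer: M ≅ ℤ^1 ⊕ ℤ/5 ⊕ ℤ/10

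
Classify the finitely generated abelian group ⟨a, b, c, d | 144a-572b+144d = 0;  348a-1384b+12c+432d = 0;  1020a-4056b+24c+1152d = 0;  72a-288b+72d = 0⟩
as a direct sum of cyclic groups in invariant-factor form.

rank_ℚ(R)=4; free=4−4=0
SNF(R) diag = [4, 12, 36, 72] → torsion [4, 12, 36, 72]

Answer: M ≅ ℤ/4 ⊕ ℤ/12 ⊕ ℤ/36 ⊕ ℤ/72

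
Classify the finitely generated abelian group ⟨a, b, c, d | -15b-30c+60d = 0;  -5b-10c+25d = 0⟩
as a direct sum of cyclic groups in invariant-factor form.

rank_ℚ(R)=2; free=4−2=2
SNF(R) diag = [5, 15] → torsion [5, 15]

Answer: M ≅ ℤ^2 ⊕ ℤ/5 ⊕ ℤ/15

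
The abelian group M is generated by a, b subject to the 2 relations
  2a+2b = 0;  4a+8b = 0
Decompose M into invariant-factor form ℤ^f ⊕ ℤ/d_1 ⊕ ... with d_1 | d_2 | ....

Answer: M ≅ ℤ/2 ⊕ ℤ/4

Derivation:
rank_ℚ(R)=2; free=2−2=0
SNF(R) diag = [2, 4] → torsion [2, 4]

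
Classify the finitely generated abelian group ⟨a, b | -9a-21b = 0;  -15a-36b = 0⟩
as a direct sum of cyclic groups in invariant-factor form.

Answer: M ≅ ℤ/3 ⊕ ℤ/3

Derivation:
rank_ℚ(R)=2; free=2−2=0
SNF(R) diag = [3, 3] → torsion [3, 3]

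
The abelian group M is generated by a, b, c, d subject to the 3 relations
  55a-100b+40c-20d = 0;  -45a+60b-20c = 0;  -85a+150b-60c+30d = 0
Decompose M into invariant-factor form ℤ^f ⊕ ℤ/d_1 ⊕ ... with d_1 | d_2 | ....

Answer: M ≅ ℤ^1 ⊕ ℤ/5 ⊕ ℤ/10 ⊕ ℤ/20

Derivation:
rank_ℚ(R)=3; free=4−3=1
SNF(R) diag = [5, 10, 20] → torsion [5, 10, 20]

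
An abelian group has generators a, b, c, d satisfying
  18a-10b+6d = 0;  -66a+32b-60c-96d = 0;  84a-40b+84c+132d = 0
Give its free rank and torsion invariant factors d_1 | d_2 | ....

rank_ℚ(R)=3; free=4−3=1
SNF(R) diag = [2, 6, 12] → torsion [2, 6, 12]

Answer: M ≅ ℤ^1 ⊕ ℤ/2 ⊕ ℤ/6 ⊕ ℤ/12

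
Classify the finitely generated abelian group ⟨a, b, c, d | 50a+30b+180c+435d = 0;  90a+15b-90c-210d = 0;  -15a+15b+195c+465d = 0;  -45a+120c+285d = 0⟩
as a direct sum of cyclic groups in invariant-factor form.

rank_ℚ(R)=4; free=4−4=0
SNF(R) diag = [5, 15, 15, 15] → torsion [5, 15, 15, 15]

Answer: M ≅ ℤ/5 ⊕ ℤ/15 ⊕ ℤ/15 ⊕ ℤ/15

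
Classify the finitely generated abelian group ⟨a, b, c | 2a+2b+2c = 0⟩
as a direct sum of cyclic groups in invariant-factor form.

rank_ℚ(R)=1; free=3−1=2
SNF(R) diag = [2] → torsion [2]

Answer: M ≅ ℤ^2 ⊕ ℤ/2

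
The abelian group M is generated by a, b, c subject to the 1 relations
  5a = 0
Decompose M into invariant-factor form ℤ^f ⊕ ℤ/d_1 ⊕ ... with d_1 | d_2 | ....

Answer: M ≅ ℤ^2 ⊕ ℤ/5

Derivation:
rank_ℚ(R)=1; free=3−1=2
SNF(R) diag = [5] → torsion [5]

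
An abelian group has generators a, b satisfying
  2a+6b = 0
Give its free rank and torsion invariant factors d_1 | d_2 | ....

Answer: M ≅ ℤ^1 ⊕ ℤ/2

Derivation:
rank_ℚ(R)=1; free=2−1=1
SNF(R) diag = [2] → torsion [2]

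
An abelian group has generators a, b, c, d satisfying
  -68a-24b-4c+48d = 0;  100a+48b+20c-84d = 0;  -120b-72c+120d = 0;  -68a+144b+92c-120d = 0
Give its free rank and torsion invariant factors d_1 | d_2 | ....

Answer: M ≅ ℤ/4 ⊕ ℤ/12 ⊕ ℤ/24 ⊕ ℤ/24

Derivation:
rank_ℚ(R)=4; free=4−4=0
SNF(R) diag = [4, 12, 24, 24] → torsion [4, 12, 24, 24]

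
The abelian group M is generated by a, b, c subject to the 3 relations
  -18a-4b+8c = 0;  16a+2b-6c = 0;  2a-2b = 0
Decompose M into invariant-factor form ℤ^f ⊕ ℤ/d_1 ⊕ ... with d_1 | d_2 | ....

Answer: M ≅ ℤ/2 ⊕ ℤ/2 ⊕ ℤ/6

Derivation:
rank_ℚ(R)=3; free=3−3=0
SNF(R) diag = [2, 2, 6] → torsion [2, 2, 6]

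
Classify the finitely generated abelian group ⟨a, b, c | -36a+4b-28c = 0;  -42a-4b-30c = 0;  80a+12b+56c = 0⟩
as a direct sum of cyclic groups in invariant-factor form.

Answer: M ≅ ℤ/2 ⊕ ℤ/4 ⊕ ℤ/8

Derivation:
rank_ℚ(R)=3; free=3−3=0
SNF(R) diag = [2, 4, 8] → torsion [2, 4, 8]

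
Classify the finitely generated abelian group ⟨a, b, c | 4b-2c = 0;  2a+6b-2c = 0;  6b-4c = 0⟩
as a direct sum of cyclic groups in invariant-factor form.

Answer: M ≅ ℤ/2 ⊕ ℤ/2 ⊕ ℤ/2

Derivation:
rank_ℚ(R)=3; free=3−3=0
SNF(R) diag = [2, 2, 2] → torsion [2, 2, 2]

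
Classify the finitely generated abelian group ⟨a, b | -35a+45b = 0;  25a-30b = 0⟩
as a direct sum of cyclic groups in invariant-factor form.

rank_ℚ(R)=2; free=2−2=0
SNF(R) diag = [5, 15] → torsion [5, 15]

Answer: M ≅ ℤ/5 ⊕ ℤ/15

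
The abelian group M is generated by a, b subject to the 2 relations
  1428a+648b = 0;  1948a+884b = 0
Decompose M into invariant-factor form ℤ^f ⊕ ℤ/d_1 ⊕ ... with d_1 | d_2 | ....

Answer: M ≅ ℤ/4 ⊕ ℤ/12

Derivation:
rank_ℚ(R)=2; free=2−2=0
SNF(R) diag = [4, 12] → torsion [4, 12]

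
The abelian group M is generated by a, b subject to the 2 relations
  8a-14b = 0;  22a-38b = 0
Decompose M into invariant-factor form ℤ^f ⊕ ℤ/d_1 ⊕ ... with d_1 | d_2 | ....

rank_ℚ(R)=2; free=2−2=0
SNF(R) diag = [2, 2] → torsion [2, 2]

Answer: M ≅ ℤ/2 ⊕ ℤ/2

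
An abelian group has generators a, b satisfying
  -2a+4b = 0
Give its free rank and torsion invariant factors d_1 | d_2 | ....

rank_ℚ(R)=1; free=2−1=1
SNF(R) diag = [2] → torsion [2]

Answer: M ≅ ℤ^1 ⊕ ℤ/2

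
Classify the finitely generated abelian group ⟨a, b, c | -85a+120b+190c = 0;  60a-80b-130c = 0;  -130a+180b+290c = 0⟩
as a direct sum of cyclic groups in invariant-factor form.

rank_ℚ(R)=3; free=3−3=0
SNF(R) diag = [5, 10, 20] → torsion [5, 10, 20]

Answer: M ≅ ℤ/5 ⊕ ℤ/10 ⊕ ℤ/20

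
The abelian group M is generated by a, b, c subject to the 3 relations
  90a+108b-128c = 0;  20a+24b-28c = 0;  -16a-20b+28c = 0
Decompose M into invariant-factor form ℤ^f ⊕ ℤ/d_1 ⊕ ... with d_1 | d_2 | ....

Answer: M ≅ ℤ/2 ⊕ ℤ/4 ⊕ ℤ/4

Derivation:
rank_ℚ(R)=3; free=3−3=0
SNF(R) diag = [2, 4, 4] → torsion [2, 4, 4]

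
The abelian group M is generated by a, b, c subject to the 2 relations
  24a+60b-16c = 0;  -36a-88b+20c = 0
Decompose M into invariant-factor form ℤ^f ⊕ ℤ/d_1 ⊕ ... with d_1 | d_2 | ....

Answer: M ≅ ℤ^1 ⊕ ℤ/4 ⊕ ℤ/4

Derivation:
rank_ℚ(R)=2; free=3−2=1
SNF(R) diag = [4, 4] → torsion [4, 4]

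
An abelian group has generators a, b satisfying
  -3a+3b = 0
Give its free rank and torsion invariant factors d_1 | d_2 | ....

rank_ℚ(R)=1; free=2−1=1
SNF(R) diag = [3] → torsion [3]

Answer: M ≅ ℤ^1 ⊕ ℤ/3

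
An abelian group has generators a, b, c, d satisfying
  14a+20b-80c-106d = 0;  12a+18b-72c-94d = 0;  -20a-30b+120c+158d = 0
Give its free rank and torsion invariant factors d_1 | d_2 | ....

rank_ℚ(R)=3; free=4−3=1
SNF(R) diag = [2, 2, 4] → torsion [2, 2, 4]

Answer: M ≅ ℤ^1 ⊕ ℤ/2 ⊕ ℤ/2 ⊕ ℤ/4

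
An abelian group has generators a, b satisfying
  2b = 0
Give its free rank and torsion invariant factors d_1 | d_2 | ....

Answer: M ≅ ℤ^1 ⊕ ℤ/2

Derivation:
rank_ℚ(R)=1; free=2−1=1
SNF(R) diag = [2] → torsion [2]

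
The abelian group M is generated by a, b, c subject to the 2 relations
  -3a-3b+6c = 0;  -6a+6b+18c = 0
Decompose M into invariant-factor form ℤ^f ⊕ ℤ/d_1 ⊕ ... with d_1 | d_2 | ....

rank_ℚ(R)=2; free=3−2=1
SNF(R) diag = [3, 6] → torsion [3, 6]

Answer: M ≅ ℤ^1 ⊕ ℤ/3 ⊕ ℤ/6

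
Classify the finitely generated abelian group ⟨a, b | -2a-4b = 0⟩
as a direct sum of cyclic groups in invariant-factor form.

Answer: M ≅ ℤ^1 ⊕ ℤ/2

Derivation:
rank_ℚ(R)=1; free=2−1=1
SNF(R) diag = [2] → torsion [2]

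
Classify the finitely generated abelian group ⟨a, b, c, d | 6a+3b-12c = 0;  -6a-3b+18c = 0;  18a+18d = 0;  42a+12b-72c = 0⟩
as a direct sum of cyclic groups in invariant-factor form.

Answer: M ≅ ℤ/3 ⊕ ℤ/6 ⊕ ℤ/18 ⊕ ℤ/18

Derivation:
rank_ℚ(R)=4; free=4−4=0
SNF(R) diag = [3, 6, 18, 18] → torsion [3, 6, 18, 18]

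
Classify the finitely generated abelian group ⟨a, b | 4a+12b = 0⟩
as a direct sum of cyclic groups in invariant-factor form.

rank_ℚ(R)=1; free=2−1=1
SNF(R) diag = [4] → torsion [4]

Answer: M ≅ ℤ^1 ⊕ ℤ/4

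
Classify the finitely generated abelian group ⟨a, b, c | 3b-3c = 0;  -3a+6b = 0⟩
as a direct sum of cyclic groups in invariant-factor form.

rank_ℚ(R)=2; free=3−2=1
SNF(R) diag = [3, 3] → torsion [3, 3]

Answer: M ≅ ℤ^1 ⊕ ℤ/3 ⊕ ℤ/3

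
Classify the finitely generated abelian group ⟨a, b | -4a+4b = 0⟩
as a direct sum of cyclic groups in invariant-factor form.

rank_ℚ(R)=1; free=2−1=1
SNF(R) diag = [4] → torsion [4]

Answer: M ≅ ℤ^1 ⊕ ℤ/4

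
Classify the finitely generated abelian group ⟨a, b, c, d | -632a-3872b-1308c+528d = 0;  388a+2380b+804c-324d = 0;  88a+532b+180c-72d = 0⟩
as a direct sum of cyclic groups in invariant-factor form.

Answer: M ≅ ℤ^1 ⊕ ℤ/4 ⊕ ℤ/12 ⊕ ℤ/12

Derivation:
rank_ℚ(R)=3; free=4−3=1
SNF(R) diag = [4, 12, 12] → torsion [4, 12, 12]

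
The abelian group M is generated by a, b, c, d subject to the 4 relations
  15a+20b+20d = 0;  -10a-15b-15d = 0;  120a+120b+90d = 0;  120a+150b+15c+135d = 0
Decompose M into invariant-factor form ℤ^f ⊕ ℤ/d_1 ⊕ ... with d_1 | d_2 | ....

Answer: M ≅ ℤ/5 ⊕ ℤ/5 ⊕ ℤ/15 ⊕ ℤ/30

Derivation:
rank_ℚ(R)=4; free=4−4=0
SNF(R) diag = [5, 5, 15, 30] → torsion [5, 5, 15, 30]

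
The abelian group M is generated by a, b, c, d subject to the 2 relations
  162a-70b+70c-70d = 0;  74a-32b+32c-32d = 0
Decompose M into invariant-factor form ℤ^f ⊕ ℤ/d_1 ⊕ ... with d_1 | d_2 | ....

rank_ℚ(R)=2; free=4−2=2
SNF(R) diag = [2, 2] → torsion [2, 2]

Answer: M ≅ ℤ^2 ⊕ ℤ/2 ⊕ ℤ/2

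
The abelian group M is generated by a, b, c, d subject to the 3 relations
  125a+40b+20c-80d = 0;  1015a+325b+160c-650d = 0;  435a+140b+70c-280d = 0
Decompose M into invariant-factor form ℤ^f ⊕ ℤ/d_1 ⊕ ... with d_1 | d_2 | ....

Answer: M ≅ ℤ^1 ⊕ ℤ/5 ⊕ ℤ/5 ⊕ ℤ/10

Derivation:
rank_ℚ(R)=3; free=4−3=1
SNF(R) diag = [5, 5, 10] → torsion [5, 5, 10]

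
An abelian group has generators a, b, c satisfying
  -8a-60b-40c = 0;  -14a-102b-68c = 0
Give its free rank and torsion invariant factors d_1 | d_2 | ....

Answer: M ≅ ℤ^1 ⊕ ℤ/2 ⊕ ℤ/4

Derivation:
rank_ℚ(R)=2; free=3−2=1
SNF(R) diag = [2, 4] → torsion [2, 4]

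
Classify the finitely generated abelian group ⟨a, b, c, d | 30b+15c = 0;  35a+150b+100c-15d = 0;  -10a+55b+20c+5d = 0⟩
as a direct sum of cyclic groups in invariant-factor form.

Answer: M ≅ ℤ^1 ⊕ ℤ/5 ⊕ ℤ/5 ⊕ ℤ/15

Derivation:
rank_ℚ(R)=3; free=4−3=1
SNF(R) diag = [5, 5, 15] → torsion [5, 5, 15]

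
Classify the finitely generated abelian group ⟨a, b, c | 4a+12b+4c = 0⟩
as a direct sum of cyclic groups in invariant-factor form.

rank_ℚ(R)=1; free=3−1=2
SNF(R) diag = [4] → torsion [4]

Answer: M ≅ ℤ^2 ⊕ ℤ/4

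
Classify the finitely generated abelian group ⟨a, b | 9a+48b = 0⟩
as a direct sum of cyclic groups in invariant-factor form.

rank_ℚ(R)=1; free=2−1=1
SNF(R) diag = [3] → torsion [3]

Answer: M ≅ ℤ^1 ⊕ ℤ/3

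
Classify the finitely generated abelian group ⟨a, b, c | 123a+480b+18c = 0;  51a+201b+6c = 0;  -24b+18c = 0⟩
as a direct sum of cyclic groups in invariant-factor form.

Answer: M ≅ ℤ/3 ⊕ ℤ/3 ⊕ ℤ/6

Derivation:
rank_ℚ(R)=3; free=3−3=0
SNF(R) diag = [3, 3, 6] → torsion [3, 3, 6]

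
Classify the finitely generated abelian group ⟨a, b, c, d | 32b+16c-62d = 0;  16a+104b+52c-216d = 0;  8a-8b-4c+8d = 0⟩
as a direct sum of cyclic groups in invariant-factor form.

Answer: M ≅ ℤ^1 ⊕ ℤ/2 ⊕ ℤ/4 ⊕ ℤ/8

Derivation:
rank_ℚ(R)=3; free=4−3=1
SNF(R) diag = [2, 4, 8] → torsion [2, 4, 8]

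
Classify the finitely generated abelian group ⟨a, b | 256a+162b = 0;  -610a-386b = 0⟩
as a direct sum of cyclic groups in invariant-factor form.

Answer: M ≅ ℤ/2 ⊕ ℤ/2

Derivation:
rank_ℚ(R)=2; free=2−2=0
SNF(R) diag = [2, 2] → torsion [2, 2]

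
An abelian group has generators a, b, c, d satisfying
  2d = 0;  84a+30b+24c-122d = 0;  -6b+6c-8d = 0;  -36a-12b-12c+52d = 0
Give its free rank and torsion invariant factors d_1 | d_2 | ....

rank_ℚ(R)=4; free=4−4=0
SNF(R) diag = [2, 6, 6, 12] → torsion [2, 6, 6, 12]

Answer: M ≅ ℤ/2 ⊕ ℤ/6 ⊕ ℤ/6 ⊕ ℤ/12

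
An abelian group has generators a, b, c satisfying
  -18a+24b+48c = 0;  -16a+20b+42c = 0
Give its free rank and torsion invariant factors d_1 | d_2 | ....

rank_ℚ(R)=2; free=3−2=1
SNF(R) diag = [2, 6] → torsion [2, 6]

Answer: M ≅ ℤ^1 ⊕ ℤ/2 ⊕ ℤ/6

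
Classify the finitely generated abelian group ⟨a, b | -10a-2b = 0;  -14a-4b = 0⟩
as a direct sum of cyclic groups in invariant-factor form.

rank_ℚ(R)=2; free=2−2=0
SNF(R) diag = [2, 6] → torsion [2, 6]

Answer: M ≅ ℤ/2 ⊕ ℤ/6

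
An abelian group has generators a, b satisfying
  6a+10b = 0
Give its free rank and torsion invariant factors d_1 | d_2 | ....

rank_ℚ(R)=1; free=2−1=1
SNF(R) diag = [2] → torsion [2]

Answer: M ≅ ℤ^1 ⊕ ℤ/2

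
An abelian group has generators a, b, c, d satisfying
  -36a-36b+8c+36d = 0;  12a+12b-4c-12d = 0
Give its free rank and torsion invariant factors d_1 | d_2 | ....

rank_ℚ(R)=2; free=4−2=2
SNF(R) diag = [4, 12] → torsion [4, 12]

Answer: M ≅ ℤ^2 ⊕ ℤ/4 ⊕ ℤ/12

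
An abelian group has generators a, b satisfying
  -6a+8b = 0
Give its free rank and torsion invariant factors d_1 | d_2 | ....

rank_ℚ(R)=1; free=2−1=1
SNF(R) diag = [2] → torsion [2]

Answer: M ≅ ℤ^1 ⊕ ℤ/2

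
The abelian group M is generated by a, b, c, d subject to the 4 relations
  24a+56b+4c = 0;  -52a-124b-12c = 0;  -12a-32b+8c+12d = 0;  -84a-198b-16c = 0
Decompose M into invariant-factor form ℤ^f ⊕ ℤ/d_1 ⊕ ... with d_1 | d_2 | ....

rank_ℚ(R)=4; free=4−4=0
SNF(R) diag = [2, 4, 4, 12] → torsion [2, 4, 4, 12]

Answer: M ≅ ℤ/2 ⊕ ℤ/4 ⊕ ℤ/4 ⊕ ℤ/12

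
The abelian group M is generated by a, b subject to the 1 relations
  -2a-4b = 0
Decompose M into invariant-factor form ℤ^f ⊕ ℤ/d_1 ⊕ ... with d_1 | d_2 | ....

rank_ℚ(R)=1; free=2−1=1
SNF(R) diag = [2] → torsion [2]

Answer: M ≅ ℤ^1 ⊕ ℤ/2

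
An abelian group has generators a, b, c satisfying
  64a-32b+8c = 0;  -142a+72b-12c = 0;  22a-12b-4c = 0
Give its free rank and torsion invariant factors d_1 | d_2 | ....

Answer: M ≅ ℤ/2 ⊕ ℤ/4 ⊕ ℤ/8

Derivation:
rank_ℚ(R)=3; free=3−3=0
SNF(R) diag = [2, 4, 8] → torsion [2, 4, 8]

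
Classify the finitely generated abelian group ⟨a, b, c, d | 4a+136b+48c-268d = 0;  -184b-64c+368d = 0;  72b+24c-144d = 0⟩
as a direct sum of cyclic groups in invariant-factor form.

Answer: M ≅ ℤ^1 ⊕ ℤ/4 ⊕ ℤ/8 ⊕ ℤ/24

Derivation:
rank_ℚ(R)=3; free=4−3=1
SNF(R) diag = [4, 8, 24] → torsion [4, 8, 24]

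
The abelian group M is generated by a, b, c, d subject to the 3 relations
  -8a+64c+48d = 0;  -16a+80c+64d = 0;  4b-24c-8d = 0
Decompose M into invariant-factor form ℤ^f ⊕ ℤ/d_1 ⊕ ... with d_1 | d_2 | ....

rank_ℚ(R)=3; free=4−3=1
SNF(R) diag = [4, 8, 16] → torsion [4, 8, 16]

Answer: M ≅ ℤ^1 ⊕ ℤ/4 ⊕ ℤ/8 ⊕ ℤ/16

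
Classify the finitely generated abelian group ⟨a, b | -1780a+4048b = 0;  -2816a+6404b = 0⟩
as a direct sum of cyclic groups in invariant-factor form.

Answer: M ≅ ℤ/4 ⊕ ℤ/12

Derivation:
rank_ℚ(R)=2; free=2−2=0
SNF(R) diag = [4, 12] → torsion [4, 12]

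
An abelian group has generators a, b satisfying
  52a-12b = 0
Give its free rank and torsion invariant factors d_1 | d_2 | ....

rank_ℚ(R)=1; free=2−1=1
SNF(R) diag = [4] → torsion [4]

Answer: M ≅ ℤ^1 ⊕ ℤ/4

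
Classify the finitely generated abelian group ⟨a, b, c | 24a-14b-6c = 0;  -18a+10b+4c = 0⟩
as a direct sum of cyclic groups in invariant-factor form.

rank_ℚ(R)=2; free=3−2=1
SNF(R) diag = [2, 2] → torsion [2, 2]

Answer: M ≅ ℤ^1 ⊕ ℤ/2 ⊕ ℤ/2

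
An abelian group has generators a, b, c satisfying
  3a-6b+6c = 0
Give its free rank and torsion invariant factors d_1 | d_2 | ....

rank_ℚ(R)=1; free=3−1=2
SNF(R) diag = [3] → torsion [3]

Answer: M ≅ ℤ^2 ⊕ ℤ/3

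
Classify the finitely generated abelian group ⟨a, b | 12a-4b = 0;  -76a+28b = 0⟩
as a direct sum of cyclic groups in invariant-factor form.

Answer: M ≅ ℤ/4 ⊕ ℤ/8

Derivation:
rank_ℚ(R)=2; free=2−2=0
SNF(R) diag = [4, 8] → torsion [4, 8]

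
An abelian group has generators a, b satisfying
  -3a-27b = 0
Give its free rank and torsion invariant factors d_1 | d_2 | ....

Answer: M ≅ ℤ^1 ⊕ ℤ/3

Derivation:
rank_ℚ(R)=1; free=2−1=1
SNF(R) diag = [3] → torsion [3]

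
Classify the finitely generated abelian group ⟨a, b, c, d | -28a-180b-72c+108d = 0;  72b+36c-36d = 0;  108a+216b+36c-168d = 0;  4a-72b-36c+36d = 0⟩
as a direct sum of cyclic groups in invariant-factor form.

rank_ℚ(R)=4; free=4−4=0
SNF(R) diag = [4, 12, 36, 36] → torsion [4, 12, 36, 36]

Answer: M ≅ ℤ/4 ⊕ ℤ/12 ⊕ ℤ/36 ⊕ ℤ/36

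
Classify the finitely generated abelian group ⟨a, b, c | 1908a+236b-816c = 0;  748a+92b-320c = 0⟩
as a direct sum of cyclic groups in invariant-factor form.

Answer: M ≅ ℤ^1 ⊕ ℤ/4 ⊕ ℤ/8

Derivation:
rank_ℚ(R)=2; free=3−2=1
SNF(R) diag = [4, 8] → torsion [4, 8]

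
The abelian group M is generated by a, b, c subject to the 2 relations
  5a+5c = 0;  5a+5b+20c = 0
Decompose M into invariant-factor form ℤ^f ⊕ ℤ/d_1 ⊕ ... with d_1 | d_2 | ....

rank_ℚ(R)=2; free=3−2=1
SNF(R) diag = [5, 5] → torsion [5, 5]

Answer: M ≅ ℤ^1 ⊕ ℤ/5 ⊕ ℤ/5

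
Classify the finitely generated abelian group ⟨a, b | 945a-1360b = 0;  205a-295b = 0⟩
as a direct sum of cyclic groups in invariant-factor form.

rank_ℚ(R)=2; free=2−2=0
SNF(R) diag = [5, 5] → torsion [5, 5]

Answer: M ≅ ℤ/5 ⊕ ℤ/5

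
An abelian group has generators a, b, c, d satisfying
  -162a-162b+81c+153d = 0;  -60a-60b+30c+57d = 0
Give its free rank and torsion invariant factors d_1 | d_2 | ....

Answer: M ≅ ℤ^2 ⊕ ℤ/3 ⊕ ℤ/9

Derivation:
rank_ℚ(R)=2; free=4−2=2
SNF(R) diag = [3, 9] → torsion [3, 9]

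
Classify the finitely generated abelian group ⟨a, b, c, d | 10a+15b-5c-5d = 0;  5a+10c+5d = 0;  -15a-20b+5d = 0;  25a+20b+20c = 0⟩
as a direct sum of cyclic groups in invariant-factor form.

Answer: M ≅ ℤ/5 ⊕ ℤ/5 ⊕ ℤ/5 ⊕ ℤ/10

Derivation:
rank_ℚ(R)=4; free=4−4=0
SNF(R) diag = [5, 5, 5, 10] → torsion [5, 5, 5, 10]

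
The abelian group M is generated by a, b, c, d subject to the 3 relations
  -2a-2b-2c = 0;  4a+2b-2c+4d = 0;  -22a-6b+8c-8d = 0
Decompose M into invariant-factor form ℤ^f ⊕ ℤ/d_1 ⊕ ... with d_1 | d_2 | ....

Answer: M ≅ ℤ^1 ⊕ ℤ/2 ⊕ ℤ/2 ⊕ ℤ/6

Derivation:
rank_ℚ(R)=3; free=4−3=1
SNF(R) diag = [2, 2, 6] → torsion [2, 2, 6]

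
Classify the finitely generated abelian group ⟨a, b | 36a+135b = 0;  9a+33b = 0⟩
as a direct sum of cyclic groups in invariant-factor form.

Answer: M ≅ ℤ/3 ⊕ ℤ/9

Derivation:
rank_ℚ(R)=2; free=2−2=0
SNF(R) diag = [3, 9] → torsion [3, 9]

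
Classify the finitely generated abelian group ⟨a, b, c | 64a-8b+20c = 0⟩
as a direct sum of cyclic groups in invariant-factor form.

rank_ℚ(R)=1; free=3−1=2
SNF(R) diag = [4] → torsion [4]

Answer: M ≅ ℤ^2 ⊕ ℤ/4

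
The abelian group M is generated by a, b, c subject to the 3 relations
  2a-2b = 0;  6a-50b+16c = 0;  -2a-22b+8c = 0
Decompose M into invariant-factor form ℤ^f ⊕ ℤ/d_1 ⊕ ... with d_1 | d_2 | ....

Answer: M ≅ ℤ/2 ⊕ ℤ/4 ⊕ ℤ/8

Derivation:
rank_ℚ(R)=3; free=3−3=0
SNF(R) diag = [2, 4, 8] → torsion [2, 4, 8]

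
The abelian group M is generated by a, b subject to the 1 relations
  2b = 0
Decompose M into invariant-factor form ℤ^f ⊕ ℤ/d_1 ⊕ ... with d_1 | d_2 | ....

Answer: M ≅ ℤ^1 ⊕ ℤ/2

Derivation:
rank_ℚ(R)=1; free=2−1=1
SNF(R) diag = [2] → torsion [2]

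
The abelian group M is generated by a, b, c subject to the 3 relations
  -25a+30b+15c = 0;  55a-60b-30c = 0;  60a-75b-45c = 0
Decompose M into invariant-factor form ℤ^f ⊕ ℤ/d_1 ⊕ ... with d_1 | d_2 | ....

rank_ℚ(R)=3; free=3−3=0
SNF(R) diag = [5, 15, 15] → torsion [5, 15, 15]

Answer: M ≅ ℤ/5 ⊕ ℤ/15 ⊕ ℤ/15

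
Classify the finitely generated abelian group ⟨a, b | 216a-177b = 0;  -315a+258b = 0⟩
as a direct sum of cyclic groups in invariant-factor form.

Answer: M ≅ ℤ/3 ⊕ ℤ/9

Derivation:
rank_ℚ(R)=2; free=2−2=0
SNF(R) diag = [3, 9] → torsion [3, 9]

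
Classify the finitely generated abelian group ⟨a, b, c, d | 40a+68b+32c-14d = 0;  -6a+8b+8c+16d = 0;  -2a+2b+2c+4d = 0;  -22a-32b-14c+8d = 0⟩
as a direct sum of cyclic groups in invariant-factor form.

Answer: M ≅ ℤ/2 ⊕ ℤ/2 ⊕ ℤ/6 ⊕ ℤ/18

Derivation:
rank_ℚ(R)=4; free=4−4=0
SNF(R) diag = [2, 2, 6, 18] → torsion [2, 2, 6, 18]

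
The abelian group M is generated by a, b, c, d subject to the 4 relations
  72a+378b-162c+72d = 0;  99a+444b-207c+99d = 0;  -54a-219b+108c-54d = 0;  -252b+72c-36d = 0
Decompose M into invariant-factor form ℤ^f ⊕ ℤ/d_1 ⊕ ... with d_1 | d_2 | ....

rank_ℚ(R)=4; free=4−4=0
SNF(R) diag = [3, 9, 18, 36] → torsion [3, 9, 18, 36]

Answer: M ≅ ℤ/3 ⊕ ℤ/9 ⊕ ℤ/18 ⊕ ℤ/36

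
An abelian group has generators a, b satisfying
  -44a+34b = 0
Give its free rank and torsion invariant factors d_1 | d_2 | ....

Answer: M ≅ ℤ^1 ⊕ ℤ/2

Derivation:
rank_ℚ(R)=1; free=2−1=1
SNF(R) diag = [2] → torsion [2]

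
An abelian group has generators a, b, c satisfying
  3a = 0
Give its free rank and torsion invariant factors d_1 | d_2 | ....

rank_ℚ(R)=1; free=3−1=2
SNF(R) diag = [3] → torsion [3]

Answer: M ≅ ℤ^2 ⊕ ℤ/3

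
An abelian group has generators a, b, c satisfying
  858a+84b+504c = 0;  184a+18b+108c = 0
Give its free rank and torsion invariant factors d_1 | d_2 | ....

rank_ℚ(R)=2; free=3−2=1
SNF(R) diag = [2, 6] → torsion [2, 6]

Answer: M ≅ ℤ^1 ⊕ ℤ/2 ⊕ ℤ/6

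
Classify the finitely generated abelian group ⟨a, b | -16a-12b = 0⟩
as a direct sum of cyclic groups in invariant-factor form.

rank_ℚ(R)=1; free=2−1=1
SNF(R) diag = [4] → torsion [4]

Answer: M ≅ ℤ^1 ⊕ ℤ/4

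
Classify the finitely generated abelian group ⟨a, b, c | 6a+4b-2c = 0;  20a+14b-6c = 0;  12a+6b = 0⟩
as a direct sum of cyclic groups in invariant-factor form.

rank_ℚ(R)=3; free=3−3=0
SNF(R) diag = [2, 2, 6] → torsion [2, 2, 6]

Answer: M ≅ ℤ/2 ⊕ ℤ/2 ⊕ ℤ/6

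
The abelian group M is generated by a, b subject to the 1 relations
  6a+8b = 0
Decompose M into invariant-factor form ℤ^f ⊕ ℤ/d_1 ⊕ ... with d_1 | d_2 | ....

rank_ℚ(R)=1; free=2−1=1
SNF(R) diag = [2] → torsion [2]

Answer: M ≅ ℤ^1 ⊕ ℤ/2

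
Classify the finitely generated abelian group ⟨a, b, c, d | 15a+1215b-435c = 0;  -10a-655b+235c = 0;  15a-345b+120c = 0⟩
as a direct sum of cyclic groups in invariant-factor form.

Answer: M ≅ ℤ^1 ⊕ ℤ/5 ⊕ ℤ/15 ⊕ ℤ/45

Derivation:
rank_ℚ(R)=3; free=4−3=1
SNF(R) diag = [5, 15, 45] → torsion [5, 15, 45]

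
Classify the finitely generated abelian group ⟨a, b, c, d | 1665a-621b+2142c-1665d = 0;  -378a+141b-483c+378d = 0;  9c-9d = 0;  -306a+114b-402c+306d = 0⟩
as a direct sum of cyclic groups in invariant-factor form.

Answer: M ≅ ℤ/3 ⊕ ℤ/9 ⊕ ℤ/9 ⊕ ℤ/18

Derivation:
rank_ℚ(R)=4; free=4−4=0
SNF(R) diag = [3, 9, 9, 18] → torsion [3, 9, 9, 18]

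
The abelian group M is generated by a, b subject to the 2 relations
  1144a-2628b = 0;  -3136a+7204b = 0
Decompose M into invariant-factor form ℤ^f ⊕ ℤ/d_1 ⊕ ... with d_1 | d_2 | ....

Answer: M ≅ ℤ/4 ⊕ ℤ/8

Derivation:
rank_ℚ(R)=2; free=2−2=0
SNF(R) diag = [4, 8] → torsion [4, 8]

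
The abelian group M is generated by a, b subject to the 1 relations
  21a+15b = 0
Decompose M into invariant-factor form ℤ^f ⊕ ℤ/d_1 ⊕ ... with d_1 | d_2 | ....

rank_ℚ(R)=1; free=2−1=1
SNF(R) diag = [3] → torsion [3]

Answer: M ≅ ℤ^1 ⊕ ℤ/3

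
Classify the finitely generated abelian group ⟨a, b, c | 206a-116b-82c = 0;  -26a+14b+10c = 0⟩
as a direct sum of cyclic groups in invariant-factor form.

rank_ℚ(R)=2; free=3−2=1
SNF(R) diag = [2, 6] → torsion [2, 6]

Answer: M ≅ ℤ^1 ⊕ ℤ/2 ⊕ ℤ/6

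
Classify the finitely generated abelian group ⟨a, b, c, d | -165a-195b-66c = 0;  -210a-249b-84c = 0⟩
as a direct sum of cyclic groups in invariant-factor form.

rank_ℚ(R)=2; free=4−2=2
SNF(R) diag = [3, 9] → torsion [3, 9]

Answer: M ≅ ℤ^2 ⊕ ℤ/3 ⊕ ℤ/9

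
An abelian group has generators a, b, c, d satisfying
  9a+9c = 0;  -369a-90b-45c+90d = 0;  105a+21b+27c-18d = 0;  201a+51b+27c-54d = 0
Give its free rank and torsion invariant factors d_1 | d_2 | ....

Answer: M ≅ ℤ/3 ⊕ ℤ/9 ⊕ ℤ/18 ⊕ ℤ/36

Derivation:
rank_ℚ(R)=4; free=4−4=0
SNF(R) diag = [3, 9, 18, 36] → torsion [3, 9, 18, 36]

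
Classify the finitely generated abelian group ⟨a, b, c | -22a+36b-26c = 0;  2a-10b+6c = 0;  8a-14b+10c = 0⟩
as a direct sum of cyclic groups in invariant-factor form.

Answer: M ≅ ℤ/2 ⊕ ℤ/2 ⊕ ℤ/2

Derivation:
rank_ℚ(R)=3; free=3−3=0
SNF(R) diag = [2, 2, 2] → torsion [2, 2, 2]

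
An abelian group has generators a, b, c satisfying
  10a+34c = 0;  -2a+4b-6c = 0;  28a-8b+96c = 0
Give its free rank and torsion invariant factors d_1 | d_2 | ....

rank_ℚ(R)=3; free=3−3=0
SNF(R) diag = [2, 4, 12] → torsion [2, 4, 12]

Answer: M ≅ ℤ/2 ⊕ ℤ/4 ⊕ ℤ/12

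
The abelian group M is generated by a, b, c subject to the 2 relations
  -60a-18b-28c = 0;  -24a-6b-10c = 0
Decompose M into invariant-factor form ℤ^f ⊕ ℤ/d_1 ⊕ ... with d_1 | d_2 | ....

Answer: M ≅ ℤ^1 ⊕ ℤ/2 ⊕ ℤ/6

Derivation:
rank_ℚ(R)=2; free=3−2=1
SNF(R) diag = [2, 6] → torsion [2, 6]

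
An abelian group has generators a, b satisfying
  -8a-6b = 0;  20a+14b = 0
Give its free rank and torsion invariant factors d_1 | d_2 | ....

Answer: M ≅ ℤ/2 ⊕ ℤ/4

Derivation:
rank_ℚ(R)=2; free=2−2=0
SNF(R) diag = [2, 4] → torsion [2, 4]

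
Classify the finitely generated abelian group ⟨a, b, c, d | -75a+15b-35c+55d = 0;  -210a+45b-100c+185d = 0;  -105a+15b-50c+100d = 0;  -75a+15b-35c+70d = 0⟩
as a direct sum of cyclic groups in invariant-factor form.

rank_ℚ(R)=4; free=4−4=0
SNF(R) diag = [5, 15, 15, 15] → torsion [5, 15, 15, 15]

Answer: M ≅ ℤ/5 ⊕ ℤ/15 ⊕ ℤ/15 ⊕ ℤ/15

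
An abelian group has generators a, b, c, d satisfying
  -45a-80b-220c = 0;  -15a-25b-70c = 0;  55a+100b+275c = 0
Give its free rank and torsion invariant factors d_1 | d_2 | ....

rank_ℚ(R)=3; free=4−3=1
SNF(R) diag = [5, 5, 5] → torsion [5, 5, 5]

Answer: M ≅ ℤ^1 ⊕ ℤ/5 ⊕ ℤ/5 ⊕ ℤ/5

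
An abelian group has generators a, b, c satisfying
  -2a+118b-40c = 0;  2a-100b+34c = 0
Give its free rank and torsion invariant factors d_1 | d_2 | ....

rank_ℚ(R)=2; free=3−2=1
SNF(R) diag = [2, 6] → torsion [2, 6]

Answer: M ≅ ℤ^1 ⊕ ℤ/2 ⊕ ℤ/6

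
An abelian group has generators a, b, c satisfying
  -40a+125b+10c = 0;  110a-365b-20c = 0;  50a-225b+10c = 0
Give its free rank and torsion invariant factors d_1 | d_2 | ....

Answer: M ≅ ℤ/5 ⊕ ℤ/10 ⊕ ℤ/30

Derivation:
rank_ℚ(R)=3; free=3−3=0
SNF(R) diag = [5, 10, 30] → torsion [5, 10, 30]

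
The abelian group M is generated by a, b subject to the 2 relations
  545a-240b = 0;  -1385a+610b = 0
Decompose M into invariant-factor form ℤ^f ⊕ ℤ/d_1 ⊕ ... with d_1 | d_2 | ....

Answer: M ≅ ℤ/5 ⊕ ℤ/10

Derivation:
rank_ℚ(R)=2; free=2−2=0
SNF(R) diag = [5, 10] → torsion [5, 10]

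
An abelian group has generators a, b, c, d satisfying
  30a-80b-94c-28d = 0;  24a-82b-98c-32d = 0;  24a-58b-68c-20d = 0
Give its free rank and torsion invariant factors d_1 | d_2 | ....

rank_ℚ(R)=3; free=4−3=1
SNF(R) diag = [2, 6, 18] → torsion [2, 6, 18]

Answer: M ≅ ℤ^1 ⊕ ℤ/2 ⊕ ℤ/6 ⊕ ℤ/18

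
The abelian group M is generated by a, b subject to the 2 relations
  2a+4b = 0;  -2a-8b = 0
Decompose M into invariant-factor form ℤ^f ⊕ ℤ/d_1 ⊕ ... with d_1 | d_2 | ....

rank_ℚ(R)=2; free=2−2=0
SNF(R) diag = [2, 4] → torsion [2, 4]

Answer: M ≅ ℤ/2 ⊕ ℤ/4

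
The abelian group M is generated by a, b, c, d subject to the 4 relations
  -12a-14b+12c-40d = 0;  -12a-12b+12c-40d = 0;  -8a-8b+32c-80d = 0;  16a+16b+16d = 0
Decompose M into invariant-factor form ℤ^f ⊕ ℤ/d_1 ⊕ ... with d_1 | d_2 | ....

Answer: M ≅ ℤ/2 ⊕ ℤ/4 ⊕ ℤ/8 ⊕ ℤ/16

Derivation:
rank_ℚ(R)=4; free=4−4=0
SNF(R) diag = [2, 4, 8, 16] → torsion [2, 4, 8, 16]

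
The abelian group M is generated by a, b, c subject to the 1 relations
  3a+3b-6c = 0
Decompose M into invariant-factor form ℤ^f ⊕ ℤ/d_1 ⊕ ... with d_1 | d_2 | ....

Answer: M ≅ ℤ^2 ⊕ ℤ/3

Derivation:
rank_ℚ(R)=1; free=3−1=2
SNF(R) diag = [3] → torsion [3]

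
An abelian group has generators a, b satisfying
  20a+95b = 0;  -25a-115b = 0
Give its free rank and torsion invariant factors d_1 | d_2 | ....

Answer: M ≅ ℤ/5 ⊕ ℤ/15

Derivation:
rank_ℚ(R)=2; free=2−2=0
SNF(R) diag = [5, 15] → torsion [5, 15]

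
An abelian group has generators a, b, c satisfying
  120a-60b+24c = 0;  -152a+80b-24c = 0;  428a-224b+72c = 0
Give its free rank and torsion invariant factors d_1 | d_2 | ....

rank_ℚ(R)=3; free=3−3=0
SNF(R) diag = [4, 12, 24] → torsion [4, 12, 24]

Answer: M ≅ ℤ/4 ⊕ ℤ/12 ⊕ ℤ/24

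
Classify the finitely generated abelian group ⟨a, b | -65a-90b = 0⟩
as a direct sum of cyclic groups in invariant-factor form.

rank_ℚ(R)=1; free=2−1=1
SNF(R) diag = [5] → torsion [5]

Answer: M ≅ ℤ^1 ⊕ ℤ/5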